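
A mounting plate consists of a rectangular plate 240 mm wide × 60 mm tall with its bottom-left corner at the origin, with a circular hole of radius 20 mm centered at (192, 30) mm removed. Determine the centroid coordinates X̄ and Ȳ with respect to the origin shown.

plate: A = 240 × 60 = 14400.00, centroid at (120.00, 30.00).
hole: A = −π·20² = -1256.64, centroid at (192.00, 30.00).
ΣA = 13143.36 mm², ΣAX̄ = 1486725.68 mm³, ΣAȲ = 394300.89 mm³.
X̄ = 1486725.68/13143.36 = 113.12 mm; Ȳ = 394300.89/13143.36 = 30.00 mm.

X̄ = 113.12 mm, Ȳ = 30.00 mm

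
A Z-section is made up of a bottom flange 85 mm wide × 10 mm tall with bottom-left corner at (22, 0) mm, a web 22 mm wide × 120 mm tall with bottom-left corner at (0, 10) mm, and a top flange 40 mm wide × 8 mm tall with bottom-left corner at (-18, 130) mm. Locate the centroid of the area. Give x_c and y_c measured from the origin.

x_c = 22.18 mm, y_c = 60.87 mm

Part | A | x̄ᵢ | ȳᵢ | A·x̄ᵢ | A·ȳᵢ
bottom flange | 850.00 | 64.50 | 5.00 | 54825.00 | 4250.00
web | 2640.00 | 11.00 | 70.00 | 29040.00 | 184800.00
top flange | 320.00 | 2.00 | 134.00 | 640.00 | 42880.00
Σ | 3810.00 |  |  | 84505.00 | 231930.00
x_c = 84505.00 / 3810.00 = 22.18 mm
y_c = 231930.00 / 3810.00 = 60.87 mm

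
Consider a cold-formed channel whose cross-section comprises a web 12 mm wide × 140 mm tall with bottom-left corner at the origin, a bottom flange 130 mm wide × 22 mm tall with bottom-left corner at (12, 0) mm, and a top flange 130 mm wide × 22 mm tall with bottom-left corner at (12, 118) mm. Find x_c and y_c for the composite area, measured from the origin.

x_c = 60.88 mm, y_c = 70.00 mm

Part | A | x̄ᵢ | ȳᵢ | A·x̄ᵢ | A·ȳᵢ
web | 1680.00 | 6.00 | 70.00 | 10080.00 | 117600.00
bottom flange | 2860.00 | 77.00 | 11.00 | 220220.00 | 31460.00
top flange | 2860.00 | 77.00 | 129.00 | 220220.00 | 368940.00
Σ | 7400.00 |  |  | 450520.00 | 518000.00
x_c = 450520.00 / 7400.00 = 60.88 mm
y_c = 518000.00 / 7400.00 = 70.00 mm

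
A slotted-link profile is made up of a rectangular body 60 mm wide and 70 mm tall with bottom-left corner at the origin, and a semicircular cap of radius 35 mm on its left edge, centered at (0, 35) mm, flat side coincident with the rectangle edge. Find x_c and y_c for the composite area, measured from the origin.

Part | A | x̄ᵢ | ȳᵢ | A·x̄ᵢ | A·ȳᵢ
rectangular body | 4200.00 | 30.00 | 35.00 | 126000.00 | 147000.00
semicircular end | 1924.23 | -14.85 | 35.00 | -28583.33 | 67347.89
Σ | 6124.23 |  |  | 97416.67 | 214347.89
x_c = 97416.67 / 6124.23 = 15.91 mm
y_c = 214347.89 / 6124.23 = 35.00 mm

x_c = 15.91 mm, y_c = 35.00 mm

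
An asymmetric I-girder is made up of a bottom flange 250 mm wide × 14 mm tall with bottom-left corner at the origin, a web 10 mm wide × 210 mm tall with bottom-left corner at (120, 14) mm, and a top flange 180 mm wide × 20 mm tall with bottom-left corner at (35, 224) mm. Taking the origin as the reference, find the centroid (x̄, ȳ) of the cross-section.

x̄ = 125.00 mm, ȳ = 121.39 mm

Part | A | x̄ᵢ | ȳᵢ | A·x̄ᵢ | A·ȳᵢ
bottom flange | 3500.00 | 125.00 | 7.00 | 437500.00 | 24500.00
web | 2100.00 | 125.00 | 119.00 | 262500.00 | 249900.00
top flange | 3600.00 | 125.00 | 234.00 | 450000.00 | 842400.00
Σ | 9200.00 |  |  | 1150000.00 | 1116800.00
x̄ = 1150000.00 / 9200.00 = 125.00 mm
ȳ = 1116800.00 / 9200.00 = 121.39 mm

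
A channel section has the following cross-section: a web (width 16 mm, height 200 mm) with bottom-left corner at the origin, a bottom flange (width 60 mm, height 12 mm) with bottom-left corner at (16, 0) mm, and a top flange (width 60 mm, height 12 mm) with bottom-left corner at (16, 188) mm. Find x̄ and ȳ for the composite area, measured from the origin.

web: A = 16 × 200 = 3200.00, centroid at (8.00, 100.00).
bottom flange: A = 60 × 12 = 720.00, centroid at (46.00, 6.00).
top flange: A = 60 × 12 = 720.00, centroid at (46.00, 194.00).
ΣA = 4640.00 mm²
ΣAx̄ = (3200.00)(8.00) + (720.00)(46.00) + (720.00)(46.00) = 91840.00 mm³
ΣAȳ = (3200.00)(100.00) + (720.00)(6.00) + (720.00)(194.00) = 464000.00 mm³
x̄ = 91840.00 / 4640.00 = 19.79 mm
ȳ = 464000.00 / 4640.00 = 100.00 mm

x̄ = 19.79 mm, ȳ = 100.00 mm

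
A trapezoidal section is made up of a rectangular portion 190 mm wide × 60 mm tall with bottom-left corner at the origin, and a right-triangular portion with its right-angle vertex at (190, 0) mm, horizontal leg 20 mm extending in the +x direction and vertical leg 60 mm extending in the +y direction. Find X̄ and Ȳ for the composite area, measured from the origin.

Part | A | x̄ᵢ | ȳᵢ | A·x̄ᵢ | A·ȳᵢ
rectangular portion | 11400.00 | 95.00 | 30.00 | 1083000.00 | 342000.00
triangular portion | 600.00 | 196.67 | 20.00 | 118000.00 | 12000.00
Σ | 12000.00 |  |  | 1201000.00 | 354000.00
X̄ = 1201000.00 / 12000.00 = 100.08 mm
Ȳ = 354000.00 / 12000.00 = 29.50 mm

X̄ = 100.08 mm, Ȳ = 29.50 mm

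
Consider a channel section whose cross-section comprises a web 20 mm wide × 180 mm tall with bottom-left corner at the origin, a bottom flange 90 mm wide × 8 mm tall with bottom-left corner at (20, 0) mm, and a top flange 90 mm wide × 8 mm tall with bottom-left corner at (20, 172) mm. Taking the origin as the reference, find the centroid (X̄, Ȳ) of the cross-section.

X̄ = 25.71 mm, Ȳ = 90.00 mm

web: A = 20 × 180 = 3600.00, centroid at (10.00, 90.00).
bottom flange: A = 90 × 8 = 720.00, centroid at (65.00, 4.00).
top flange: A = 90 × 8 = 720.00, centroid at (65.00, 176.00).
ΣA = 5040.00 mm²
ΣAX̄ = (3600.00)(10.00) + (720.00)(65.00) + (720.00)(65.00) = 129600.00 mm³
ΣAȲ = (3600.00)(90.00) + (720.00)(4.00) + (720.00)(176.00) = 453600.00 mm³
X̄ = 129600.00 / 5040.00 = 25.71 mm
Ȳ = 453600.00 / 5040.00 = 90.00 mm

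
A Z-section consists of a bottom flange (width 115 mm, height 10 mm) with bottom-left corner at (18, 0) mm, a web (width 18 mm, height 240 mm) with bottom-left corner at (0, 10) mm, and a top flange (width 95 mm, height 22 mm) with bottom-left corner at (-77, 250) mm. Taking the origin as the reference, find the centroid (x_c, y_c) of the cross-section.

x_c = 8.47 mm, y_c = 147.20 mm

bottom flange: A = 115 × 10 = 1150.00, centroid at (75.50, 5.00).
web: A = 18 × 240 = 4320.00, centroid at (9.00, 130.00).
top flange: A = 95 × 22 = 2090.00, centroid at (-29.50, 261.00).
ΣA = 7560.00 mm²
ΣAx_c = (1150.00)(75.50) + (4320.00)(9.00) + (2090.00)(-29.50) = 64050.00 mm³
ΣAy_c = (1150.00)(5.00) + (4320.00)(130.00) + (2090.00)(261.00) = 1112840.00 mm³
x_c = 64050.00 / 7560.00 = 8.47 mm
y_c = 1112840.00 / 7560.00 = 147.20 mm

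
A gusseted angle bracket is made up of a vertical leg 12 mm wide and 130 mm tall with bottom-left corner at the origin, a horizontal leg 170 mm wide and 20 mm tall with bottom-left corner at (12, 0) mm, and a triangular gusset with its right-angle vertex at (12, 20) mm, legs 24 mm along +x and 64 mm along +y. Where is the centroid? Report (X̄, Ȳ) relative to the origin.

vertical leg: A = 12 × 130 = 1560.00, centroid at (6.00, 65.00).
horizontal leg: A = 170 × 20 = 3400.00, centroid at (97.00, 10.00).
gusset: A = ½·24·64 = 768.00, centroid at (20.00, 41.33).
ΣA = 5728.00 mm²
ΣAX̄ = (1560.00)(6.00) + (3400.00)(97.00) + (768.00)(20.00) = 354520.00 mm³
ΣAȲ = (1560.00)(65.00) + (3400.00)(10.00) + (768.00)(41.33) = 167144.00 mm³
X̄ = 354520.00 / 5728.00 = 61.89 mm
Ȳ = 167144.00 / 5728.00 = 29.18 mm

X̄ = 61.89 mm, Ȳ = 29.18 mm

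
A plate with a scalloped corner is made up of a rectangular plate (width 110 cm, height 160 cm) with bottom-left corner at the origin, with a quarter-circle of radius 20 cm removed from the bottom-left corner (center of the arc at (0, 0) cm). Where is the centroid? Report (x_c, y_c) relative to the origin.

x_c = 55.85 cm, y_c = 81.30 cm

plate: A = 110 × 160 = 17600.00, centroid at (55.00, 80.00).
removed quarter-circle: A = −¼π·20² = -314.16, centroid at (8.49, 8.49).
ΣA = 17285.84 cm², ΣAx_c = 965333.33 cm³, ΣAy_c = 1405333.33 cm³.
x_c = 965333.33/17285.84 = 55.85 cm; y_c = 1405333.33/17285.84 = 81.30 cm.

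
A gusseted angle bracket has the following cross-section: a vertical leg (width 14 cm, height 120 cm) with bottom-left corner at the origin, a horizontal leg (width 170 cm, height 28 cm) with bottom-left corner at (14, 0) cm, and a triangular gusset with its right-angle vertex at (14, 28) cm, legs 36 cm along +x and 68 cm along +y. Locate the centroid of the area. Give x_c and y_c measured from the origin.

Part | A | x̄ᵢ | ȳᵢ | A·x̄ᵢ | A·ȳᵢ
vertical leg | 1680.00 | 7.00 | 60.00 | 11760.00 | 100800.00
horizontal leg | 4760.00 | 99.00 | 14.00 | 471240.00 | 66640.00
gusset | 1224.00 | 26.00 | 50.67 | 31824.00 | 62016.00
Σ | 7664.00 |  |  | 514824.00 | 229456.00
x_c = 514824.00 / 7664.00 = 67.17 cm
y_c = 229456.00 / 7664.00 = 29.94 cm

x_c = 67.17 cm, y_c = 29.94 cm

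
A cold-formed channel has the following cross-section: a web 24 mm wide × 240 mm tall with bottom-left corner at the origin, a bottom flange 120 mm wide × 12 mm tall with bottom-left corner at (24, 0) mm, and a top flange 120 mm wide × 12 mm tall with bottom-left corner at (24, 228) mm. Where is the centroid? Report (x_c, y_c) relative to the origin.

x_c = 36.00 mm, y_c = 120.00 mm

web: A = 24 × 240 = 5760.00, centroid at (12.00, 120.00).
bottom flange: A = 120 × 12 = 1440.00, centroid at (84.00, 6.00).
top flange: A = 120 × 12 = 1440.00, centroid at (84.00, 234.00).
ΣA = 8640.00 mm²
ΣAx_c = (5760.00)(12.00) + (1440.00)(84.00) + (1440.00)(84.00) = 311040.00 mm³
ΣAy_c = (5760.00)(120.00) + (1440.00)(6.00) + (1440.00)(234.00) = 1036800.00 mm³
x_c = 311040.00 / 8640.00 = 36.00 mm
y_c = 1036800.00 / 8640.00 = 120.00 mm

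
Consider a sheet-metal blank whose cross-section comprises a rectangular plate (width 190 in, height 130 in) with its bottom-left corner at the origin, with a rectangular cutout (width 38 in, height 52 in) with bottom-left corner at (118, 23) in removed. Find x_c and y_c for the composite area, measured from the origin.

Part | A | x̄ᵢ | ȳᵢ | A·x̄ᵢ | A·ȳᵢ
plate | 24700.00 | 95.00 | 65.00 | 2346500.00 | 1605500.00
hole | -1976.00 | 137.00 | 49.00 | -270712.00 | -96824.00
Σ | 22724.00 |  |  | 2075788.00 | 1508676.00
x_c = 2075788.00 / 22724.00 = 91.35 in
y_c = 1508676.00 / 22724.00 = 66.39 in

x_c = 91.35 in, y_c = 66.39 in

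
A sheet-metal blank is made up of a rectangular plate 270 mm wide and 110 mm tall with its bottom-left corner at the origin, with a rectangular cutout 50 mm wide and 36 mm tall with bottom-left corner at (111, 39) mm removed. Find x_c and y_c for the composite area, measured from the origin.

x_c = 134.94 mm, y_c = 54.87 mm

Part | A | x̄ᵢ | ȳᵢ | A·x̄ᵢ | A·ȳᵢ
plate | 29700.00 | 135.00 | 55.00 | 4009500.00 | 1633500.00
hole | -1800.00 | 136.00 | 57.00 | -244800.00 | -102600.00
Σ | 27900.00 |  |  | 3764700.00 | 1530900.00
x_c = 3764700.00 / 27900.00 = 134.94 mm
y_c = 1530900.00 / 27900.00 = 54.87 mm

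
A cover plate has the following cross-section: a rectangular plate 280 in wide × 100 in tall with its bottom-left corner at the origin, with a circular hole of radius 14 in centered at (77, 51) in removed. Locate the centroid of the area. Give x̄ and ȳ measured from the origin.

plate: A = 280 × 100 = 28000.00, centroid at (140.00, 50.00).
hole: A = −π·14² = -615.75, centroid at (77.00, 51.00).
ΣA = 27384.25 in²
ΣAx̄ = (28000.00)(140.00) + (-615.75)(77.00) = 3872587.08 in³
ΣAȳ = (28000.00)(50.00) + (-615.75)(51.00) = 1368596.64 in³
x̄ = 3872587.08 / 27384.25 = 141.42 in
ȳ = 1368596.64 / 27384.25 = 49.98 in

x̄ = 141.42 in, ȳ = 49.98 in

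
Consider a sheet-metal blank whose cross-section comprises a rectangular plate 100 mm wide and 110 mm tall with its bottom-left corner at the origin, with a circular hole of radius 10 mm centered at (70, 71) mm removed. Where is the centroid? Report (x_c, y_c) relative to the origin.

plate: A = 100 × 110 = 11000.00, centroid at (50.00, 55.00).
hole: A = −π·10² = -314.16, centroid at (70.00, 71.00).
ΣA = 10685.84 mm², ΣAx_c = 528008.85 mm³, ΣAy_c = 582694.69 mm³.
x_c = 528008.85/10685.84 = 49.41 mm; y_c = 582694.69/10685.84 = 54.53 mm.

x_c = 49.41 mm, y_c = 54.53 mm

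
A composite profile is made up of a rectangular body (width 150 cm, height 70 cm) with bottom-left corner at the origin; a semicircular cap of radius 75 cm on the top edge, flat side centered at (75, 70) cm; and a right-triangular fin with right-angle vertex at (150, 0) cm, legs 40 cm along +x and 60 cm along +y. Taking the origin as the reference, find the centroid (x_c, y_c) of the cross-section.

x_c = 80.16 cm, y_c = 62.88 cm

Part | A | x̄ᵢ | ȳᵢ | A·x̄ᵢ | A·ȳᵢ
rectangular body | 10500.00 | 75.00 | 35.00 | 787500.00 | 367500.00
semicircular top | 8835.73 | 75.00 | 101.83 | 662679.70 | 899751.05
triangular fin | 1200.00 | 163.33 | 20.00 | 196000.00 | 24000.00
Σ | 20535.73 |  |  | 1646179.70 | 1291251.05
x_c = 1646179.70 / 20535.73 = 80.16 cm
y_c = 1291251.05 / 20535.73 = 62.88 cm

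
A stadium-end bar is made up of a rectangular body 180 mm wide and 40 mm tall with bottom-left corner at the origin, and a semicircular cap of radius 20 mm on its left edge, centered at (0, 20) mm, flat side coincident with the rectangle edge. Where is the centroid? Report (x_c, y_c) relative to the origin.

x_c = 82.10 mm, y_c = 20.00 mm

rectangular body: A = 180 × 40 = 7200.00, centroid at (90.00, 20.00).
semicircular end: A = ½π·20² = 628.32, centroid at (-8.49, 20.00).
ΣA = 7828.32 mm²
ΣAx_c = (7200.00)(90.00) + (628.32)(-8.49) = 642666.67 mm³
ΣAy_c = (7200.00)(20.00) + (628.32)(20.00) = 156566.37 mm³
x_c = 642666.67 / 7828.32 = 82.10 mm
y_c = 156566.37 / 7828.32 = 20.00 mm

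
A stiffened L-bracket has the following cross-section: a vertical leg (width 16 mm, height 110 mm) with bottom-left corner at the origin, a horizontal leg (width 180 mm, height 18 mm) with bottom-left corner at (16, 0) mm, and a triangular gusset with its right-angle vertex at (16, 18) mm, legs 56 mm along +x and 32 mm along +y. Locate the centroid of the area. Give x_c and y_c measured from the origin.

Part | A | x̄ᵢ | ȳᵢ | A·x̄ᵢ | A·ȳᵢ
vertical leg | 1760.00 | 8.00 | 55.00 | 14080.00 | 96800.00
horizontal leg | 3240.00 | 106.00 | 9.00 | 343440.00 | 29160.00
gusset | 896.00 | 34.67 | 28.67 | 31061.33 | 25685.33
Σ | 5896.00 |  |  | 388581.33 | 151645.33
x_c = 388581.33 / 5896.00 = 65.91 mm
y_c = 151645.33 / 5896.00 = 25.72 mm

x_c = 65.91 mm, y_c = 25.72 mm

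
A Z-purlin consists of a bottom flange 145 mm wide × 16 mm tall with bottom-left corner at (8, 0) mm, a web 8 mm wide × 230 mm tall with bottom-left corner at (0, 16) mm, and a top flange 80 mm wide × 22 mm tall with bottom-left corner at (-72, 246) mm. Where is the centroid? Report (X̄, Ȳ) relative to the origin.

X̄ = 23.28 mm, Ȳ = 120.26 mm

Part | A | x̄ᵢ | ȳᵢ | A·x̄ᵢ | A·ȳᵢ
bottom flange | 2320.00 | 80.50 | 8.00 | 186760.00 | 18560.00
web | 1840.00 | 4.00 | 131.00 | 7360.00 | 241040.00
top flange | 1760.00 | -32.00 | 257.00 | -56320.00 | 452320.00
Σ | 5920.00 |  |  | 137800.00 | 711920.00
X̄ = 137800.00 / 5920.00 = 23.28 mm
Ȳ = 711920.00 / 5920.00 = 120.26 mm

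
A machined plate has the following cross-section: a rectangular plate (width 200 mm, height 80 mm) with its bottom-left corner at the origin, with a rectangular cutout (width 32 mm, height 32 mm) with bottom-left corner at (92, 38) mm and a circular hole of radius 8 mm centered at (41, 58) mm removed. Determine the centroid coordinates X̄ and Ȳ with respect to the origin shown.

X̄ = 100.25 mm, Ȳ = 38.78 mm

Part | A | x̄ᵢ | ȳᵢ | A·x̄ᵢ | A·ȳᵢ
plate | 16000.00 | 100.00 | 40.00 | 1600000.00 | 640000.00
hole 1 | -1024.00 | 108.00 | 54.00 | -110592.00 | -55296.00
hole 2 | -201.06 | 41.00 | 58.00 | -8243.54 | -11661.59
Σ | 14774.94 |  |  | 1481164.46 | 573042.41
X̄ = 1481164.46 / 14774.94 = 100.25 mm
Ȳ = 573042.41 / 14774.94 = 38.78 mm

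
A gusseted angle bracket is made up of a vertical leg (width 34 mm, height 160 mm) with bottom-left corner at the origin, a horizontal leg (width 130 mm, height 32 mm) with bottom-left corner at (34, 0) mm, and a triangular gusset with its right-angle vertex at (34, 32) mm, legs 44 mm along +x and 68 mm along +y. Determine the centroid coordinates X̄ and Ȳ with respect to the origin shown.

X̄ = 52.01 mm, Ȳ = 52.59 mm

vertical leg: A = 34 × 160 = 5440.00, centroid at (17.00, 80.00).
horizontal leg: A = 130 × 32 = 4160.00, centroid at (99.00, 16.00).
gusset: A = ½·44·68 = 1496.00, centroid at (48.67, 54.67).
ΣA = 11096.00 mm², ΣAX̄ = 577125.33 mm³, ΣAȲ = 583541.33 mm³.
X̄ = 577125.33/11096.00 = 52.01 mm; Ȳ = 583541.33/11096.00 = 52.59 mm.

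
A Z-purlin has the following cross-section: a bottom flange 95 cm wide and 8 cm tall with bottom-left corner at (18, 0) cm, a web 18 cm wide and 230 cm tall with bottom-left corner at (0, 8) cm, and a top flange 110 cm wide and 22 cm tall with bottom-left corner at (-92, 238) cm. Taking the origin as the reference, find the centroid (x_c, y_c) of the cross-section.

x_c = -0.34 cm, y_c = 152.30 cm

Part | A | x̄ᵢ | ȳᵢ | A·x̄ᵢ | A·ȳᵢ
bottom flange | 760.00 | 65.50 | 4.00 | 49780.00 | 3040.00
web | 4140.00 | 9.00 | 123.00 | 37260.00 | 509220.00
top flange | 2420.00 | -37.00 | 249.00 | -89540.00 | 602580.00
Σ | 7320.00 |  |  | -2500.00 | 1114840.00
x_c = -2500.00 / 7320.00 = -0.34 cm
y_c = 1114840.00 / 7320.00 = 152.30 cm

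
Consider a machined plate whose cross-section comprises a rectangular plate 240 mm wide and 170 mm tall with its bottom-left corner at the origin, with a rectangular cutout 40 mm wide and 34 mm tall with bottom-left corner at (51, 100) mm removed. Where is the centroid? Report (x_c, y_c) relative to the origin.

x_c = 121.69 mm, y_c = 83.90 mm

Part | A | x̄ᵢ | ȳᵢ | A·x̄ᵢ | A·ȳᵢ
plate | 40800.00 | 120.00 | 85.00 | 4896000.00 | 3468000.00
hole | -1360.00 | 71.00 | 117.00 | -96560.00 | -159120.00
Σ | 39440.00 |  |  | 4799440.00 | 3308880.00
x_c = 4799440.00 / 39440.00 = 121.69 mm
y_c = 3308880.00 / 39440.00 = 83.90 mm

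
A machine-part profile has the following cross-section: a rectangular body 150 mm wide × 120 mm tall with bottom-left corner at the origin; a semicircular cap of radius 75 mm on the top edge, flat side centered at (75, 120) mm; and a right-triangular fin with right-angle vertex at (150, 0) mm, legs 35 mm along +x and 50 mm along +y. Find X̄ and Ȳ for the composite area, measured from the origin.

Part | A | x̄ᵢ | ȳᵢ | A·x̄ᵢ | A·ȳᵢ
rectangular body | 18000.00 | 75.00 | 60.00 | 1350000.00 | 1080000.00
semicircular top | 8835.73 | 75.00 | 151.83 | 662679.70 | 1341537.52
triangular fin | 875.00 | 161.67 | 16.67 | 141458.33 | 14583.33
Σ | 27710.73 |  |  | 2154138.03 | 2436120.85
X̄ = 2154138.03 / 27710.73 = 77.74 mm
Ȳ = 2436120.85 / 27710.73 = 87.91 mm

X̄ = 77.74 mm, Ȳ = 87.91 mm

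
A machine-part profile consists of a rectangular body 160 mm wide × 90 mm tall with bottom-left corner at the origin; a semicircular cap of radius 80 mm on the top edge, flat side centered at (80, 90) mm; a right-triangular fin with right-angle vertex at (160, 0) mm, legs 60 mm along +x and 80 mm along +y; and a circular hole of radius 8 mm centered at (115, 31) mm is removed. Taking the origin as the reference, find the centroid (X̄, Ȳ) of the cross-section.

rectangular body: A = 160 × 90 = 14400.00, centroid at (80.00, 45.00).
semicircular top: A = ½π·80² = 10053.10, centroid at (80.00, 123.95).
triangular fin: A = ½·60·80 = 2400.00, centroid at (180.00, 26.67).
hole: A = −π·8² = -201.06, centroid at (115.00, 31.00).
ΣA = 26652.03 mm²
ΣAX̄ = (14400.00)(80.00) + (10053.10)(80.00) + (2400.00)(180.00) + (-201.06)(115.00) = 2365125.60 mm³
ΣAȲ = (14400.00)(45.00) + (10053.10)(123.95) + (2400.00)(26.67) + (-201.06)(31.00) = 1951879.10 mm³
X̄ = 2365125.60 / 26652.03 = 88.74 mm
Ȳ = 1951879.10 / 26652.03 = 73.24 mm

X̄ = 88.74 mm, Ȳ = 73.24 mm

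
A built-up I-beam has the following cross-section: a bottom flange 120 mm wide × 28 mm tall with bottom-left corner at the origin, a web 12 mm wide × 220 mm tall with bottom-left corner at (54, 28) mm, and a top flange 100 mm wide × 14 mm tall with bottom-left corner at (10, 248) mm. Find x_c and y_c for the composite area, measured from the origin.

bottom flange: A = 120 × 28 = 3360.00, centroid at (60.00, 14.00).
web: A = 12 × 220 = 2640.00, centroid at (60.00, 138.00).
top flange: A = 100 × 14 = 1400.00, centroid at (60.00, 255.00).
ΣA = 7400.00 mm², ΣAx_c = 444000.00 mm³, ΣAy_c = 768360.00 mm³.
x_c = 444000.00/7400.00 = 60.00 mm; y_c = 768360.00/7400.00 = 103.83 mm.

x_c = 60.00 mm, y_c = 103.83 mm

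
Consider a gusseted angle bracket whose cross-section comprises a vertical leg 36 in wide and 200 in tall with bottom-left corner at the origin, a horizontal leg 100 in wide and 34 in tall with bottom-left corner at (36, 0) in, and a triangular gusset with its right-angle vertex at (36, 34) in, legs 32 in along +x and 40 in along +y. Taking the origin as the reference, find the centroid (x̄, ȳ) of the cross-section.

x̄ = 40.20 in, ȳ = 71.89 in

vertical leg: A = 36 × 200 = 7200.00, centroid at (18.00, 100.00).
horizontal leg: A = 100 × 34 = 3400.00, centroid at (86.00, 17.00).
gusset: A = ½·32·40 = 640.00, centroid at (46.67, 47.33).
ΣA = 11240.00 in², ΣAx̄ = 451866.67 in³, ΣAȳ = 808093.33 in³.
x̄ = 451866.67/11240.00 = 40.20 in; ȳ = 808093.33/11240.00 = 71.89 in.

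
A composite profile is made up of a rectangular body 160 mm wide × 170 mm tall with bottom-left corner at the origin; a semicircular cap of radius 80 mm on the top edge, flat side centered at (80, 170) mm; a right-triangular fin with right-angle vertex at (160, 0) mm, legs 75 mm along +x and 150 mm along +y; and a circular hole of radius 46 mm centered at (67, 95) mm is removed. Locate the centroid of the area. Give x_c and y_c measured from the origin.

Part | A | x̄ᵢ | ȳᵢ | A·x̄ᵢ | A·ȳᵢ
rectangular body | 27200.00 | 80.00 | 85.00 | 2176000.00 | 2312000.00
semicircular top | 10053.10 | 80.00 | 203.95 | 804247.72 | 2050359.74
triangular fin | 5625.00 | 185.00 | 50.00 | 1040625.00 | 281250.00
hole | -6647.61 | 67.00 | 95.00 | -445389.87 | -631522.96
Σ | 36230.49 |  |  | 3575482.85 | 4012086.78
x_c = 3575482.85 / 36230.49 = 98.69 mm
y_c = 4012086.78 / 36230.49 = 110.74 mm

x_c = 98.69 mm, y_c = 110.74 mm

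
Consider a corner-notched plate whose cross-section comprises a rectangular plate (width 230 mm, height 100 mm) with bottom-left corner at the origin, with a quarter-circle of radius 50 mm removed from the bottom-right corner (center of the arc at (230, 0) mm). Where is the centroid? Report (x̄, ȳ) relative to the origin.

plate: A = 230 × 100 = 23000.00, centroid at (115.00, 50.00).
removed quarter-circle: A = −¼π·50² = -1963.50, centroid at (208.78, 21.22).
ΣA = 21036.50 mm², ΣAx̄ = 2235062.72 mm³, ΣAȳ = 1108333.33 mm³.
x̄ = 2235062.72/21036.50 = 106.25 mm; ȳ = 1108333.33/21036.50 = 52.69 mm.

x̄ = 106.25 mm, ȳ = 52.69 mm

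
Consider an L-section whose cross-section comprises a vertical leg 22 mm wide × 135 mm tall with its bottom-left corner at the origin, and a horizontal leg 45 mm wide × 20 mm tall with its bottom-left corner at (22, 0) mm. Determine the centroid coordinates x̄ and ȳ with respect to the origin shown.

x̄ = 18.79 mm, ȳ = 54.13 mm

Part | A | x̄ᵢ | ȳᵢ | A·x̄ᵢ | A·ȳᵢ
vertical leg | 2970.00 | 11.00 | 67.50 | 32670.00 | 200475.00
horizontal leg | 900.00 | 44.50 | 10.00 | 40050.00 | 9000.00
Σ | 3870.00 |  |  | 72720.00 | 209475.00
x̄ = 72720.00 / 3870.00 = 18.79 mm
ȳ = 209475.00 / 3870.00 = 54.13 mm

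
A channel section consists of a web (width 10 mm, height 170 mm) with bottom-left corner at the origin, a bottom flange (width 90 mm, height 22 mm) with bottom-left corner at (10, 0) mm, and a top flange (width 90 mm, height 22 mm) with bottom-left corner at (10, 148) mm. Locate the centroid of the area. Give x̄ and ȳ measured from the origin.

web: A = 10 × 170 = 1700.00, centroid at (5.00, 85.00).
bottom flange: A = 90 × 22 = 1980.00, centroid at (55.00, 11.00).
top flange: A = 90 × 22 = 1980.00, centroid at (55.00, 159.00).
ΣA = 5660.00 mm², ΣAx̄ = 226300.00 mm³, ΣAȳ = 481100.00 mm³.
x̄ = 226300.00/5660.00 = 39.98 mm; ȳ = 481100.00/5660.00 = 85.00 mm.

x̄ = 39.98 mm, ȳ = 85.00 mm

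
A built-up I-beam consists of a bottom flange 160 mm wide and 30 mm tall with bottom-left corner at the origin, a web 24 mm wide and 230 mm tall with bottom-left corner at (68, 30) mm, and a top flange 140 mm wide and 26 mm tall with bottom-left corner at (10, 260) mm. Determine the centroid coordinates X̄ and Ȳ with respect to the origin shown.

X̄ = 80.00 mm, Ȳ = 133.68 mm

bottom flange: A = 160 × 30 = 4800.00, centroid at (80.00, 15.00).
web: A = 24 × 230 = 5520.00, centroid at (80.00, 145.00).
top flange: A = 140 × 26 = 3640.00, centroid at (80.00, 273.00).
ΣA = 13960.00 mm²
ΣAX̄ = (4800.00)(80.00) + (5520.00)(80.00) + (3640.00)(80.00) = 1116800.00 mm³
ΣAȲ = (4800.00)(15.00) + (5520.00)(145.00) + (3640.00)(273.00) = 1866120.00 mm³
X̄ = 1116800.00 / 13960.00 = 80.00 mm
Ȳ = 1866120.00 / 13960.00 = 133.68 mm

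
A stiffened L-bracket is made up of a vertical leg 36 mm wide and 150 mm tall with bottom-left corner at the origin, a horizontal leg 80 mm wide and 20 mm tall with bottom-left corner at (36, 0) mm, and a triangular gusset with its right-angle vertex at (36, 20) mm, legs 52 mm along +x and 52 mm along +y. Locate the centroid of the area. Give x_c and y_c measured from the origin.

vertical leg: A = 36 × 150 = 5400.00, centroid at (18.00, 75.00).
horizontal leg: A = 80 × 20 = 1600.00, centroid at (76.00, 10.00).
gusset: A = ½·52·52 = 1352.00, centroid at (53.33, 37.33).
ΣA = 8352.00 mm²
ΣAx_c = (5400.00)(18.00) + (1600.00)(76.00) + (1352.00)(53.33) = 290906.67 mm³
ΣAy_c = (5400.00)(75.00) + (1600.00)(10.00) + (1352.00)(37.33) = 471474.67 mm³
x_c = 290906.67 / 8352.00 = 34.83 mm
y_c = 471474.67 / 8352.00 = 56.45 mm

x_c = 34.83 mm, y_c = 56.45 mm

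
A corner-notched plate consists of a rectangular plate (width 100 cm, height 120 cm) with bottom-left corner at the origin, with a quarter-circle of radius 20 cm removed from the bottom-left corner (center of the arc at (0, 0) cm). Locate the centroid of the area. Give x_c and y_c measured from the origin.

Part | A | x̄ᵢ | ȳᵢ | A·x̄ᵢ | A·ȳᵢ
plate | 12000.00 | 50.00 | 60.00 | 600000.00 | 720000.00
removed quarter-circle | -314.16 | 8.49 | 8.49 | -2666.67 | -2666.67
Σ | 11685.84 |  |  | 597333.33 | 717333.33
x_c = 597333.33 / 11685.84 = 51.12 cm
y_c = 717333.33 / 11685.84 = 61.38 cm

x_c = 51.12 cm, y_c = 61.38 cm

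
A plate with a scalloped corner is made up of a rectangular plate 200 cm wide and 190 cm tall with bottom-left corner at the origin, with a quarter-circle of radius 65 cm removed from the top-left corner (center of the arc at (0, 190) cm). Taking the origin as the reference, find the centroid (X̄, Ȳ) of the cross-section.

X̄ = 106.93 cm, Ȳ = 88.55 cm

Part | A | x̄ᵢ | ȳᵢ | A·x̄ᵢ | A·ȳᵢ
plate | 38000.00 | 100.00 | 95.00 | 3800000.00 | 3610000.00
removed quarter-circle | -3318.31 | 27.59 | 162.41 | -91541.67 | -538936.71
Σ | 34681.69 |  |  | 3708458.33 | 3071063.29
X̄ = 3708458.33 / 34681.69 = 106.93 cm
Ȳ = 3071063.29 / 34681.69 = 88.55 cm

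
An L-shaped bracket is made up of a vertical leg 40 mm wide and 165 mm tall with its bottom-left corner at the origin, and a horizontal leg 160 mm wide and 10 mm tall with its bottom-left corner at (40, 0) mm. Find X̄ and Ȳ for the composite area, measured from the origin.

vertical leg: A = 40 × 165 = 6600.00, centroid at (20.00, 82.50).
horizontal leg: A = 160 × 10 = 1600.00, centroid at (120.00, 5.00).
ΣA = 8200.00 mm²
ΣAX̄ = (6600.00)(20.00) + (1600.00)(120.00) = 324000.00 mm³
ΣAȲ = (6600.00)(82.50) + (1600.00)(5.00) = 552500.00 mm³
X̄ = 324000.00 / 8200.00 = 39.51 mm
Ȳ = 552500.00 / 8200.00 = 67.38 mm

X̄ = 39.51 mm, Ȳ = 67.38 mm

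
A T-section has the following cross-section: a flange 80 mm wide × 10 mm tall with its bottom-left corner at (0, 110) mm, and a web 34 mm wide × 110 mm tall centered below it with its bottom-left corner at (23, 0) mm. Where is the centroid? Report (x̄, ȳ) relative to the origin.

web: A = 34 × 110 = 3740.00, centroid at (40.00, 55.00).
flange: A = 80 × 10 = 800.00, centroid at (40.00, 115.00).
ΣA = 4540.00 mm², ΣAx̄ = 181600.00 mm³, ΣAȳ = 297700.00 mm³.
x̄ = 181600.00/4540.00 = 40.00 mm; ȳ = 297700.00/4540.00 = 65.57 mm.

x̄ = 40.00 mm, ȳ = 65.57 mm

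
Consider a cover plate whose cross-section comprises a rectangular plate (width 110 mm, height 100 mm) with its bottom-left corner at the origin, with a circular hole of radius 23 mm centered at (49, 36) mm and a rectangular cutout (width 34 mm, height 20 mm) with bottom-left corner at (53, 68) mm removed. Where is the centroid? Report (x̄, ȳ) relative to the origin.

plate: A = 110 × 100 = 11000.00, centroid at (55.00, 50.00).
hole 1: A = −π·23² = -1661.90, centroid at (49.00, 36.00).
hole 2: A = −(34 × 20) = -680.00, centroid at (70.00, 78.00).
ΣA = 8658.10 mm², ΣAx̄ = 475966.78 mm³, ΣAȳ = 437131.51 mm³.
x̄ = 475966.78/8658.10 = 54.97 mm; ȳ = 437131.51/8658.10 = 50.49 mm.

x̄ = 54.97 mm, ȳ = 50.49 mm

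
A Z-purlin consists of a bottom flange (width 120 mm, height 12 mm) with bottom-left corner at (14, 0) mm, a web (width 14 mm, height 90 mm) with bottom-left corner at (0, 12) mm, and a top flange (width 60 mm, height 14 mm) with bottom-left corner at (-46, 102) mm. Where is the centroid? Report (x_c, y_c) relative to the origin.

x_c = 28.80 mm, y_c = 48.59 mm

bottom flange: A = 120 × 12 = 1440.00, centroid at (74.00, 6.00).
web: A = 14 × 90 = 1260.00, centroid at (7.00, 57.00).
top flange: A = 60 × 14 = 840.00, centroid at (-16.00, 109.00).
ΣA = 3540.00 mm²
ΣAx_c = (1440.00)(74.00) + (1260.00)(7.00) + (840.00)(-16.00) = 101940.00 mm³
ΣAy_c = (1440.00)(6.00) + (1260.00)(57.00) + (840.00)(109.00) = 172020.00 mm³
x_c = 101940.00 / 3540.00 = 28.80 mm
y_c = 172020.00 / 3540.00 = 48.59 mm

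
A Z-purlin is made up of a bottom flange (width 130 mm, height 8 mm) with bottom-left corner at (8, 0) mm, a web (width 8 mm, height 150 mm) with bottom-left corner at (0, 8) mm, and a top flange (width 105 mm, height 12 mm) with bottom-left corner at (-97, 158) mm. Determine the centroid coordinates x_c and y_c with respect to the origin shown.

Part | A | x̄ᵢ | ȳᵢ | A·x̄ᵢ | A·ȳᵢ
bottom flange | 1040.00 | 73.00 | 4.00 | 75920.00 | 4160.00
web | 1200.00 | 4.00 | 83.00 | 4800.00 | 99600.00
top flange | 1260.00 | -44.50 | 164.00 | -56070.00 | 206640.00
Σ | 3500.00 |  |  | 24650.00 | 310400.00
x_c = 24650.00 / 3500.00 = 7.04 mm
y_c = 310400.00 / 3500.00 = 88.69 mm

x_c = 7.04 mm, y_c = 88.69 mm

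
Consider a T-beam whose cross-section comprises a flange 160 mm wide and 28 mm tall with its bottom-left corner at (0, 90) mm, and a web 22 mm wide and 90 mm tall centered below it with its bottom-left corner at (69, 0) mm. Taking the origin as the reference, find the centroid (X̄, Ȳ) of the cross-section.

X̄ = 80.00 mm, Ȳ = 85.92 mm

web: A = 22 × 90 = 1980.00, centroid at (80.00, 45.00).
flange: A = 160 × 28 = 4480.00, centroid at (80.00, 104.00).
ΣA = 6460.00 mm², ΣAX̄ = 516800.00 mm³, ΣAȲ = 555020.00 mm³.
X̄ = 516800.00/6460.00 = 80.00 mm; Ȳ = 555020.00/6460.00 = 85.92 mm.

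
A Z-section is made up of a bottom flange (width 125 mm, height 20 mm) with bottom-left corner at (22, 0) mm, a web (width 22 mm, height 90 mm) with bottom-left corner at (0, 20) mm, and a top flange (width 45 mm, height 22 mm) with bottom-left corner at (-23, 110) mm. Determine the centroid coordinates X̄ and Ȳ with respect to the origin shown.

bottom flange: A = 125 × 20 = 2500.00, centroid at (84.50, 10.00).
web: A = 22 × 90 = 1980.00, centroid at (11.00, 65.00).
top flange: A = 45 × 22 = 990.00, centroid at (-0.50, 121.00).
ΣA = 5470.00 mm²
ΣAX̄ = (2500.00)(84.50) + (1980.00)(11.00) + (990.00)(-0.50) = 232535.00 mm³
ΣAȲ = (2500.00)(10.00) + (1980.00)(65.00) + (990.00)(121.00) = 273490.00 mm³
X̄ = 232535.00 / 5470.00 = 42.51 mm
Ȳ = 273490.00 / 5470.00 = 50.00 mm

X̄ = 42.51 mm, Ȳ = 50.00 mm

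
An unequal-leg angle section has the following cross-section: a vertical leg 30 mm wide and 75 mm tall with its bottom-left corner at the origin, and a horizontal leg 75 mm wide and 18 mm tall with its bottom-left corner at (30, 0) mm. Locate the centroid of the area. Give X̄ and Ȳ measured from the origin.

vertical leg: A = 30 × 75 = 2250.00, centroid at (15.00, 37.50).
horizontal leg: A = 75 × 18 = 1350.00, centroid at (67.50, 9.00).
ΣA = 3600.00 mm², ΣAX̄ = 124875.00 mm³, ΣAȲ = 96525.00 mm³.
X̄ = 124875.00/3600.00 = 34.69 mm; Ȳ = 96525.00/3600.00 = 26.81 mm.

X̄ = 34.69 mm, Ȳ = 26.81 mm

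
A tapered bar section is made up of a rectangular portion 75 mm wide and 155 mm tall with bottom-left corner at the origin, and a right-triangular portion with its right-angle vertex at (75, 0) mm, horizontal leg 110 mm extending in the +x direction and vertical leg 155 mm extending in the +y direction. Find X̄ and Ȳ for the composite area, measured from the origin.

X̄ = 68.88 mm, Ȳ = 66.57 mm

Part | A | x̄ᵢ | ȳᵢ | A·x̄ᵢ | A·ȳᵢ
rectangular portion | 11625.00 | 37.50 | 77.50 | 435937.50 | 900937.50
triangular portion | 8525.00 | 111.67 | 51.67 | 951958.33 | 440458.33
Σ | 20150.00 |  |  | 1387895.83 | 1341395.83
X̄ = 1387895.83 / 20150.00 = 68.88 mm
Ȳ = 1341395.83 / 20150.00 = 66.57 mm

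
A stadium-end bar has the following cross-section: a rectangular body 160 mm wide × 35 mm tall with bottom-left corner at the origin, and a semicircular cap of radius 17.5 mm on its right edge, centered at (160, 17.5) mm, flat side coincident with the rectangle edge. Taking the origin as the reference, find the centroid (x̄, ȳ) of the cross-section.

x̄ = 86.92 mm, ȳ = 17.50 mm

Part | A | x̄ᵢ | ȳᵢ | A·x̄ᵢ | A·ȳᵢ
rectangular body | 5600.00 | 80.00 | 17.50 | 448000.00 | 98000.00
semicircular end | 481.06 | 167.43 | 17.50 | 80541.94 | 8418.49
Σ | 6081.06 |  |  | 528541.94 | 106418.49
x̄ = 528541.94 / 6081.06 = 86.92 mm
ȳ = 106418.49 / 6081.06 = 17.50 mm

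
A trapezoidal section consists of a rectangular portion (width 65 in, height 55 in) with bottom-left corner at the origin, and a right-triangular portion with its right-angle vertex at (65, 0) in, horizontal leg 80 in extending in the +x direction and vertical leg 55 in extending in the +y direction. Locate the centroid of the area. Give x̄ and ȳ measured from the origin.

rectangular portion: A = 65 × 55 = 3575.00, centroid at (32.50, 27.50).
triangular portion: A = ½·80·55 = 2200.00, centroid at (91.67, 18.33).
ΣA = 5775.00 in²
ΣAx̄ = (3575.00)(32.50) + (2200.00)(91.67) = 317854.17 in³
ΣAȳ = (3575.00)(27.50) + (2200.00)(18.33) = 138645.83 in³
x̄ = 317854.17 / 5775.00 = 55.04 in
ȳ = 138645.83 / 5775.00 = 24.01 in

x̄ = 55.04 in, ȳ = 24.01 in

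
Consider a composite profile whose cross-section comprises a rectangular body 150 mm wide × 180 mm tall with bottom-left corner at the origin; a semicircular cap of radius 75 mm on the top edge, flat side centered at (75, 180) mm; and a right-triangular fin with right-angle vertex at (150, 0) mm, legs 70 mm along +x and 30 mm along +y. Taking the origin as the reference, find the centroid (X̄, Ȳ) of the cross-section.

X̄ = 77.80 mm, Ȳ = 116.91 mm

Part | A | x̄ᵢ | ȳᵢ | A·x̄ᵢ | A·ȳᵢ
rectangular body | 27000.00 | 75.00 | 90.00 | 2025000.00 | 2430000.00
semicircular top | 8835.73 | 75.00 | 211.83 | 662679.70 | 1871681.28
triangular fin | 1050.00 | 173.33 | 10.00 | 182000.00 | 10500.00
Σ | 36885.73 |  |  | 2869679.70 | 4312181.28
X̄ = 2869679.70 / 36885.73 = 77.80 mm
Ȳ = 4312181.28 / 36885.73 = 116.91 mm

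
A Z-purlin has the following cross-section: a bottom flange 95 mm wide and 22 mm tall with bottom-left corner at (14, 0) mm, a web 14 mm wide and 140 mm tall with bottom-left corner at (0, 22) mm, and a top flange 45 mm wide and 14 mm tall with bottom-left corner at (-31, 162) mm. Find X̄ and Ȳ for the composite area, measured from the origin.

Part | A | x̄ᵢ | ȳᵢ | A·x̄ᵢ | A·ȳᵢ
bottom flange | 2090.00 | 61.50 | 11.00 | 128535.00 | 22990.00
web | 1960.00 | 7.00 | 92.00 | 13720.00 | 180320.00
top flange | 630.00 | -8.50 | 169.00 | -5355.00 | 106470.00
Σ | 4680.00 |  |  | 136900.00 | 309780.00
X̄ = 136900.00 / 4680.00 = 29.25 mm
Ȳ = 309780.00 / 4680.00 = 66.19 mm

X̄ = 29.25 mm, Ȳ = 66.19 mm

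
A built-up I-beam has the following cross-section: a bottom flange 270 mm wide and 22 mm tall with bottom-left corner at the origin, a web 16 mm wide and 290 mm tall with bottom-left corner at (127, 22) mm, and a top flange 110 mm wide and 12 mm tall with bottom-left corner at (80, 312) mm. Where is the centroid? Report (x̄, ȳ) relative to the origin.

Part | A | x̄ᵢ | ȳᵢ | A·x̄ᵢ | A·ȳᵢ
bottom flange | 5940.00 | 135.00 | 11.00 | 801900.00 | 65340.00
web | 4640.00 | 135.00 | 167.00 | 626400.00 | 774880.00
top flange | 1320.00 | 135.00 | 318.00 | 178200.00 | 419760.00
Σ | 11900.00 |  |  | 1606500.00 | 1259980.00
x̄ = 1606500.00 / 11900.00 = 135.00 mm
ȳ = 1259980.00 / 11900.00 = 105.88 mm

x̄ = 135.00 mm, ȳ = 105.88 mm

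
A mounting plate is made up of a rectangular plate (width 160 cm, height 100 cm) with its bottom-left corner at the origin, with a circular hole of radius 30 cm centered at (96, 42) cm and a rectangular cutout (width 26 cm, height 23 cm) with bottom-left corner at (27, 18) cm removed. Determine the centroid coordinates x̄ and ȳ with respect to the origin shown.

x̄ = 78.30 cm, ȳ = 52.77 cm

plate: A = 160 × 100 = 16000.00, centroid at (80.00, 50.00).
hole 1: A = −π·30² = -2827.43, centroid at (96.00, 42.00).
hole 2: A = −(26 × 23) = -598.00, centroid at (40.00, 29.50).
ΣA = 12574.57 cm²
ΣAx̄ = (16000.00)(80.00) + (-2827.43)(96.00) + (-598.00)(40.00) = 984646.39 cm³
ΣAȳ = (16000.00)(50.00) + (-2827.43)(42.00) + (-598.00)(29.50) = 663606.80 cm³
x̄ = 984646.39 / 12574.57 = 78.30 cm
ȳ = 663606.80 / 12574.57 = 52.77 cm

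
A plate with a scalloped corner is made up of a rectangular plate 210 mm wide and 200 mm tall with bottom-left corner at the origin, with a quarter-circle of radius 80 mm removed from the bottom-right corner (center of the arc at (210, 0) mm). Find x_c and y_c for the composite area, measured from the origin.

plate: A = 210 × 200 = 42000.00, centroid at (105.00, 100.00).
removed quarter-circle: A = −¼π·80² = -5026.55, centroid at (176.05, 33.95).
ΣA = 36973.45 mm²
ΣAx_c = (42000.00)(105.00) + (-5026.55)(176.05) = 3525091.54 mm³
ΣAy_c = (42000.00)(100.00) + (-5026.55)(33.95) = 4029333.33 mm³
x_c = 3525091.54 / 36973.45 = 95.34 mm
y_c = 4029333.33 / 36973.45 = 108.98 mm

x_c = 95.34 mm, y_c = 108.98 mm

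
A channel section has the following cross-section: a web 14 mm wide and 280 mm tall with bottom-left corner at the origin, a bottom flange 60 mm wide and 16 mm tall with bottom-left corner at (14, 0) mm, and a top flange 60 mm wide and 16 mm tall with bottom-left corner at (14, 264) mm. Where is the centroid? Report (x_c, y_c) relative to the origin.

x_c = 19.16 mm, y_c = 140.00 mm

web: A = 14 × 280 = 3920.00, centroid at (7.00, 140.00).
bottom flange: A = 60 × 16 = 960.00, centroid at (44.00, 8.00).
top flange: A = 60 × 16 = 960.00, centroid at (44.00, 272.00).
ΣA = 5840.00 mm²
ΣAx_c = (3920.00)(7.00) + (960.00)(44.00) + (960.00)(44.00) = 111920.00 mm³
ΣAy_c = (3920.00)(140.00) + (960.00)(8.00) + (960.00)(272.00) = 817600.00 mm³
x_c = 111920.00 / 5840.00 = 19.16 mm
y_c = 817600.00 / 5840.00 = 140.00 mm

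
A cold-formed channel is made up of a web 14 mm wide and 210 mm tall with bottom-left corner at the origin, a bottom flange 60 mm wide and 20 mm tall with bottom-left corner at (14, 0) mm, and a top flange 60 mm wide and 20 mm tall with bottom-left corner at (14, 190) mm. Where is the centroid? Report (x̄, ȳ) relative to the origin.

web: A = 14 × 210 = 2940.00, centroid at (7.00, 105.00).
bottom flange: A = 60 × 20 = 1200.00, centroid at (44.00, 10.00).
top flange: A = 60 × 20 = 1200.00, centroid at (44.00, 200.00).
ΣA = 5340.00 mm²
ΣAx̄ = (2940.00)(7.00) + (1200.00)(44.00) + (1200.00)(44.00) = 126180.00 mm³
ΣAȳ = (2940.00)(105.00) + (1200.00)(10.00) + (1200.00)(200.00) = 560700.00 mm³
x̄ = 126180.00 / 5340.00 = 23.63 mm
ȳ = 560700.00 / 5340.00 = 105.00 mm

x̄ = 23.63 mm, ȳ = 105.00 mm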